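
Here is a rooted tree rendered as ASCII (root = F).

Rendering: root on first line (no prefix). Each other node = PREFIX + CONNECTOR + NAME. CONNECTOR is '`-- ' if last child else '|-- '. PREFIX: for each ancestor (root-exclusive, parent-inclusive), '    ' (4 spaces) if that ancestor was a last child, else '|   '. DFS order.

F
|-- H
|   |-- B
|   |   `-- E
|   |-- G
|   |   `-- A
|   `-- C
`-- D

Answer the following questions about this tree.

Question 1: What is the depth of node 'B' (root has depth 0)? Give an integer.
Path from root to B: F -> H -> B
Depth = number of edges = 2

Answer: 2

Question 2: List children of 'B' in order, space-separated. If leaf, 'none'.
Answer: E

Derivation:
Node B's children (from adjacency): E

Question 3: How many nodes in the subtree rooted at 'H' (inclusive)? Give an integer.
Subtree rooted at H contains: A, B, C, E, G, H
Count = 6

Answer: 6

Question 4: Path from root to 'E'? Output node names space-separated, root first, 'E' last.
Answer: F H B E

Derivation:
Walk down from root: F -> H -> B -> E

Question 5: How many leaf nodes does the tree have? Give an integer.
Leaves (nodes with no children): A, C, D, E

Answer: 4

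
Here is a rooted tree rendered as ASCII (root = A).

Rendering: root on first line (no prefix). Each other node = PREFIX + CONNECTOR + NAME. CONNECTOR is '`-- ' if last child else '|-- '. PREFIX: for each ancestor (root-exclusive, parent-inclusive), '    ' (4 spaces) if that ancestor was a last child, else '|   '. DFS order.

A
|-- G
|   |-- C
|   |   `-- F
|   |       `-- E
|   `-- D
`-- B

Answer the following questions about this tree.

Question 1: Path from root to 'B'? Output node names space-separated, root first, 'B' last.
Answer: A B

Derivation:
Walk down from root: A -> B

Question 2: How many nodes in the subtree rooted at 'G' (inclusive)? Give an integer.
Subtree rooted at G contains: C, D, E, F, G
Count = 5

Answer: 5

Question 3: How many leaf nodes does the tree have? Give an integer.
Answer: 3

Derivation:
Leaves (nodes with no children): B, D, E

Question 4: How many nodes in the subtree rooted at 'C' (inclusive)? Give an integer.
Subtree rooted at C contains: C, E, F
Count = 3

Answer: 3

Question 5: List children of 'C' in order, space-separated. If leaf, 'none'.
Node C's children (from adjacency): F

Answer: F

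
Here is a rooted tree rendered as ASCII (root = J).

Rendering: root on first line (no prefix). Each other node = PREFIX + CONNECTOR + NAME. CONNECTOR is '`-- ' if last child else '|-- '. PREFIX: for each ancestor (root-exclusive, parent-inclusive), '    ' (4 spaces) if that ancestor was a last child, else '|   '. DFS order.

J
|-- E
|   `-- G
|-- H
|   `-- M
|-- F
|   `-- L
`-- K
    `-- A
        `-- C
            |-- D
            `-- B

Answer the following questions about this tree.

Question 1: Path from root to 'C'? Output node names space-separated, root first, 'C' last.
Answer: J K A C

Derivation:
Walk down from root: J -> K -> A -> C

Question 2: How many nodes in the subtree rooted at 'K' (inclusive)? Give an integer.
Answer: 5

Derivation:
Subtree rooted at K contains: A, B, C, D, K
Count = 5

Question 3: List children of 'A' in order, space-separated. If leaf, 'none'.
Answer: C

Derivation:
Node A's children (from adjacency): C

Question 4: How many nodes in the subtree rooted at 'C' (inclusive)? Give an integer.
Subtree rooted at C contains: B, C, D
Count = 3

Answer: 3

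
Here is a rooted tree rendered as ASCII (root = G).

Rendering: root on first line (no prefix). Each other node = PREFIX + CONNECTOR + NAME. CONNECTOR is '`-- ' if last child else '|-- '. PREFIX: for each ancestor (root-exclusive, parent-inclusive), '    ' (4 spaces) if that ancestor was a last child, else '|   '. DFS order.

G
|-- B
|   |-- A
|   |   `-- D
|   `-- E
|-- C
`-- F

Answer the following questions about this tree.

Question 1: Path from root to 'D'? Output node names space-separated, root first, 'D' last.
Walk down from root: G -> B -> A -> D

Answer: G B A D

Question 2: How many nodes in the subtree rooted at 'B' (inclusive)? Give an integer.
Subtree rooted at B contains: A, B, D, E
Count = 4

Answer: 4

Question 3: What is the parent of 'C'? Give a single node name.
Scan adjacency: C appears as child of G

Answer: G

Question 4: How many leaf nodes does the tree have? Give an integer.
Leaves (nodes with no children): C, D, E, F

Answer: 4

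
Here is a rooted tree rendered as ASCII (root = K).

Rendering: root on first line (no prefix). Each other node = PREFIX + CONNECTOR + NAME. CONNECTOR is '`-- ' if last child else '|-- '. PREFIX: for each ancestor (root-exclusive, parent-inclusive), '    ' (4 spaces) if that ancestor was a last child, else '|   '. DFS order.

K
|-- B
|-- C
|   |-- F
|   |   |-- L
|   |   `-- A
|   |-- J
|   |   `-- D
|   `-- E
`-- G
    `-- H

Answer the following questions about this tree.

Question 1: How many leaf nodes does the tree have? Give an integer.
Answer: 6

Derivation:
Leaves (nodes with no children): A, B, D, E, H, L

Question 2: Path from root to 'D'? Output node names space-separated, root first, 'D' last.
Answer: K C J D

Derivation:
Walk down from root: K -> C -> J -> D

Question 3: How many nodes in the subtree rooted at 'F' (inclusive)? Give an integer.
Subtree rooted at F contains: A, F, L
Count = 3

Answer: 3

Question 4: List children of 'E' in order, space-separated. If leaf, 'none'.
Answer: none

Derivation:
Node E's children (from adjacency): (leaf)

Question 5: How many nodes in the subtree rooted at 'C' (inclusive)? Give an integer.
Subtree rooted at C contains: A, C, D, E, F, J, L
Count = 7

Answer: 7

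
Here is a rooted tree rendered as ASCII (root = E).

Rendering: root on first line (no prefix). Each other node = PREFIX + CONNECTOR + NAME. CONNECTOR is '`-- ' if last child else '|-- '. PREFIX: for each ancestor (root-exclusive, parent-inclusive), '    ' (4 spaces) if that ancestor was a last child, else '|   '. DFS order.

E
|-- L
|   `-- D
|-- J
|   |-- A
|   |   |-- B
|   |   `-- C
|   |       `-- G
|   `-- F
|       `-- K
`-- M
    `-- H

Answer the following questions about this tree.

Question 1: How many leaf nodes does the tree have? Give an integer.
Answer: 5

Derivation:
Leaves (nodes with no children): B, D, G, H, K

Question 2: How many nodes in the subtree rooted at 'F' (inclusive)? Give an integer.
Subtree rooted at F contains: F, K
Count = 2

Answer: 2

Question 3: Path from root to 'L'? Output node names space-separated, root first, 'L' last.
Answer: E L

Derivation:
Walk down from root: E -> L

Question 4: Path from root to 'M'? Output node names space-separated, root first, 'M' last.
Walk down from root: E -> M

Answer: E M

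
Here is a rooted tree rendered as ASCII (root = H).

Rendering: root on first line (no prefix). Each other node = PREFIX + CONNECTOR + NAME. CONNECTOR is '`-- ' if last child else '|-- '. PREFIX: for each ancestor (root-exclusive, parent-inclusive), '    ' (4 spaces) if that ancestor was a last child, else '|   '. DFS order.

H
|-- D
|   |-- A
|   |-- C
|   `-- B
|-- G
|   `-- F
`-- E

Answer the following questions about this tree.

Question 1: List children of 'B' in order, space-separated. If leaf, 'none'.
Answer: none

Derivation:
Node B's children (from adjacency): (leaf)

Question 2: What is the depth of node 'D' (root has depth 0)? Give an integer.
Answer: 1

Derivation:
Path from root to D: H -> D
Depth = number of edges = 1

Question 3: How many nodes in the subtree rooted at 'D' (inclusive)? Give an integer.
Answer: 4

Derivation:
Subtree rooted at D contains: A, B, C, D
Count = 4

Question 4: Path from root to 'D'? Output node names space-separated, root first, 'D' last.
Walk down from root: H -> D

Answer: H D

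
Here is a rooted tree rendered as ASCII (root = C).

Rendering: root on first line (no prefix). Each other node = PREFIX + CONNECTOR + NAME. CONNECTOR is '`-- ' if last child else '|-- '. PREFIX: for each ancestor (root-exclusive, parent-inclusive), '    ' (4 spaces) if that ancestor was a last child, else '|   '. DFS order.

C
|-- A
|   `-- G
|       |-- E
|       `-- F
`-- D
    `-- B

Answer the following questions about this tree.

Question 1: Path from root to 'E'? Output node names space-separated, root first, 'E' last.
Answer: C A G E

Derivation:
Walk down from root: C -> A -> G -> E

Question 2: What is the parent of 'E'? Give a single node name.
Answer: G

Derivation:
Scan adjacency: E appears as child of G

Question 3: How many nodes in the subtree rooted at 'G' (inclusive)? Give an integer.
Subtree rooted at G contains: E, F, G
Count = 3

Answer: 3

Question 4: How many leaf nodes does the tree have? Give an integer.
Answer: 3

Derivation:
Leaves (nodes with no children): B, E, F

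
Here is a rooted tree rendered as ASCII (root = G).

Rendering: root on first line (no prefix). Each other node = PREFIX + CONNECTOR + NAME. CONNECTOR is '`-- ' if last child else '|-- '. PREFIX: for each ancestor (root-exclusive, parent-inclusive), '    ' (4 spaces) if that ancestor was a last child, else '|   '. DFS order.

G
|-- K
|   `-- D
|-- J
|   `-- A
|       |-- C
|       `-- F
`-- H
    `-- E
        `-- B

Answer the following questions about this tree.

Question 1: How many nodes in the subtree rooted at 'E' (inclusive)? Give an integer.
Answer: 2

Derivation:
Subtree rooted at E contains: B, E
Count = 2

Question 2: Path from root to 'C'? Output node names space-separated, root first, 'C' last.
Answer: G J A C

Derivation:
Walk down from root: G -> J -> A -> C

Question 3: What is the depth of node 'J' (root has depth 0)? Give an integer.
Answer: 1

Derivation:
Path from root to J: G -> J
Depth = number of edges = 1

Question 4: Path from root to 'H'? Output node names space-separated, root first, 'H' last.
Answer: G H

Derivation:
Walk down from root: G -> H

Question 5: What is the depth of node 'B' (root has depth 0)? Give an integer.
Answer: 3

Derivation:
Path from root to B: G -> H -> E -> B
Depth = number of edges = 3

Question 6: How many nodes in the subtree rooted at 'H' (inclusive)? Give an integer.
Answer: 3

Derivation:
Subtree rooted at H contains: B, E, H
Count = 3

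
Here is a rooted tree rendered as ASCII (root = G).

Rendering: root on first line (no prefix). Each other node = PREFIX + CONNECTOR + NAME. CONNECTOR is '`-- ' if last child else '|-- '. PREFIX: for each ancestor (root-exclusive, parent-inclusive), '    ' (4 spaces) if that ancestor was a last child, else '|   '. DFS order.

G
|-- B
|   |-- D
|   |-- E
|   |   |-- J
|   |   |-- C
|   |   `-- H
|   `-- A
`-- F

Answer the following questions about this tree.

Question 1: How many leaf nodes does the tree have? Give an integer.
Leaves (nodes with no children): A, C, D, F, H, J

Answer: 6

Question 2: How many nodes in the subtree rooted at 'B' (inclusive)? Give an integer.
Subtree rooted at B contains: A, B, C, D, E, H, J
Count = 7

Answer: 7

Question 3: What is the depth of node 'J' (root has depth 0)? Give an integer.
Path from root to J: G -> B -> E -> J
Depth = number of edges = 3

Answer: 3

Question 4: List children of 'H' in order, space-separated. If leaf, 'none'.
Node H's children (from adjacency): (leaf)

Answer: none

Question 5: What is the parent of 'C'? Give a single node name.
Answer: E

Derivation:
Scan adjacency: C appears as child of E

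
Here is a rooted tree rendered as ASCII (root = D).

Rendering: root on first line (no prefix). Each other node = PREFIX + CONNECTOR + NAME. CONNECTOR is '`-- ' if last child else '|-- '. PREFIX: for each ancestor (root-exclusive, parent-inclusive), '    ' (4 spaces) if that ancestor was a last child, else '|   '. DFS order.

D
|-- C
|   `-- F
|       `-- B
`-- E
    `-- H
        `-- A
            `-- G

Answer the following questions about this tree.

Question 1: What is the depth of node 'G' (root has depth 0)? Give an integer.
Path from root to G: D -> E -> H -> A -> G
Depth = number of edges = 4

Answer: 4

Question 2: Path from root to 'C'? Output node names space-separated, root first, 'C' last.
Walk down from root: D -> C

Answer: D C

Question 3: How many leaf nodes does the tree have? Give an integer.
Answer: 2

Derivation:
Leaves (nodes with no children): B, G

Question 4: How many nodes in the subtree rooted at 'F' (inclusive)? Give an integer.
Subtree rooted at F contains: B, F
Count = 2

Answer: 2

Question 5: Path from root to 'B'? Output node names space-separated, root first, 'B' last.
Answer: D C F B

Derivation:
Walk down from root: D -> C -> F -> B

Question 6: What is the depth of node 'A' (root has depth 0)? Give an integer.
Answer: 3

Derivation:
Path from root to A: D -> E -> H -> A
Depth = number of edges = 3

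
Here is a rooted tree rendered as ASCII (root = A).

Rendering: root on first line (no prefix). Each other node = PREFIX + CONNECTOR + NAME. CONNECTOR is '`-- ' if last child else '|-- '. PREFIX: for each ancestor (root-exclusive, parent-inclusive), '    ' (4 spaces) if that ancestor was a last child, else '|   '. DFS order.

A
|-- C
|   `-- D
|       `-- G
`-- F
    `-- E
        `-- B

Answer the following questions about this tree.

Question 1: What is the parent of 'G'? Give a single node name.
Answer: D

Derivation:
Scan adjacency: G appears as child of D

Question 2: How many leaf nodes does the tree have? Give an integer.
Answer: 2

Derivation:
Leaves (nodes with no children): B, G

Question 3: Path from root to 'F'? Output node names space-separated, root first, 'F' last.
Walk down from root: A -> F

Answer: A F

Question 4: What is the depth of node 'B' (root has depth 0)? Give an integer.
Answer: 3

Derivation:
Path from root to B: A -> F -> E -> B
Depth = number of edges = 3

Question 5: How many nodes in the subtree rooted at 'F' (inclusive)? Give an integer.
Answer: 3

Derivation:
Subtree rooted at F contains: B, E, F
Count = 3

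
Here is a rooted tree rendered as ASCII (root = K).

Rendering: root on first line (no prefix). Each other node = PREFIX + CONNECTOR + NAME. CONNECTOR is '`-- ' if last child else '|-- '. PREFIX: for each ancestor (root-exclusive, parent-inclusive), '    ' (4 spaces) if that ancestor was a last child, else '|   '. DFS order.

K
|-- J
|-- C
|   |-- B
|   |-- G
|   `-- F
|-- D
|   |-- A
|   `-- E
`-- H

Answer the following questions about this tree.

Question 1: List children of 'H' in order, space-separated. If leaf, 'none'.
Node H's children (from adjacency): (leaf)

Answer: none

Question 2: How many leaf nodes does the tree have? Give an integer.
Answer: 7

Derivation:
Leaves (nodes with no children): A, B, E, F, G, H, J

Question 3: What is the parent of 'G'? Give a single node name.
Answer: C

Derivation:
Scan adjacency: G appears as child of C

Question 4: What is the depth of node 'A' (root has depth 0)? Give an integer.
Answer: 2

Derivation:
Path from root to A: K -> D -> A
Depth = number of edges = 2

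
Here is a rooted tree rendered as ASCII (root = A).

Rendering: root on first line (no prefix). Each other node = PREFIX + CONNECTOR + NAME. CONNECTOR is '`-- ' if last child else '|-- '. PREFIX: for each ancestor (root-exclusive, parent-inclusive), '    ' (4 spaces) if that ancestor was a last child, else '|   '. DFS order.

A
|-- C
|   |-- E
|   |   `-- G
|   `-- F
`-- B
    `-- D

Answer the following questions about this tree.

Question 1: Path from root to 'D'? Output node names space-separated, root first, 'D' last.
Answer: A B D

Derivation:
Walk down from root: A -> B -> D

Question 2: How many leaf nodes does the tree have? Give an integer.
Leaves (nodes with no children): D, F, G

Answer: 3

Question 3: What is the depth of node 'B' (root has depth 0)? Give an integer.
Path from root to B: A -> B
Depth = number of edges = 1

Answer: 1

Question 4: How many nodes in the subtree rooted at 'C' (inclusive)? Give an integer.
Subtree rooted at C contains: C, E, F, G
Count = 4

Answer: 4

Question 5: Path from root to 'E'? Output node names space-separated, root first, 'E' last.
Walk down from root: A -> C -> E

Answer: A C E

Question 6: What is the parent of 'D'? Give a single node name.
Answer: B

Derivation:
Scan adjacency: D appears as child of B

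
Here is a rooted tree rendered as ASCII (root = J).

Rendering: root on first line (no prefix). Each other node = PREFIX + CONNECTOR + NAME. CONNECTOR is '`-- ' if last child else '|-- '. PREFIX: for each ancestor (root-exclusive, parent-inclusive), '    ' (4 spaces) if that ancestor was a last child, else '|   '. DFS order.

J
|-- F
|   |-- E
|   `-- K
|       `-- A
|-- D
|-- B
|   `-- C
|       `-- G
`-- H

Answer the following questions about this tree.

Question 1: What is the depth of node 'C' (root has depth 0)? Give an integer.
Path from root to C: J -> B -> C
Depth = number of edges = 2

Answer: 2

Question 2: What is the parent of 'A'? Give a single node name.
Answer: K

Derivation:
Scan adjacency: A appears as child of K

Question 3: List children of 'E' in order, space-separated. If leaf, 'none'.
Answer: none

Derivation:
Node E's children (from adjacency): (leaf)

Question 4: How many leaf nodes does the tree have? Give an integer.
Answer: 5

Derivation:
Leaves (nodes with no children): A, D, E, G, H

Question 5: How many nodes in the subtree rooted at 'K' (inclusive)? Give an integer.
Subtree rooted at K contains: A, K
Count = 2

Answer: 2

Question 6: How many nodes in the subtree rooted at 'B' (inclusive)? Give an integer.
Subtree rooted at B contains: B, C, G
Count = 3

Answer: 3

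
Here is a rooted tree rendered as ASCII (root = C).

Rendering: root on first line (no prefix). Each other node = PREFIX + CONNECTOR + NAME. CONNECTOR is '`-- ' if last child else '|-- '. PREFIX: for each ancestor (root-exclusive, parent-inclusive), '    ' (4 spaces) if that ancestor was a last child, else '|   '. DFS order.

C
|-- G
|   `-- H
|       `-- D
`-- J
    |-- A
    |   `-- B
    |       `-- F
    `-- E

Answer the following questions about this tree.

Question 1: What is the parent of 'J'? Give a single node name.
Scan adjacency: J appears as child of C

Answer: C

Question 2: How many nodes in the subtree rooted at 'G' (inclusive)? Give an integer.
Subtree rooted at G contains: D, G, H
Count = 3

Answer: 3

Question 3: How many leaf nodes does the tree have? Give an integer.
Answer: 3

Derivation:
Leaves (nodes with no children): D, E, F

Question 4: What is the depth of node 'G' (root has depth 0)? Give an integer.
Answer: 1

Derivation:
Path from root to G: C -> G
Depth = number of edges = 1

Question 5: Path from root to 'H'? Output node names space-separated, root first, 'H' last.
Walk down from root: C -> G -> H

Answer: C G H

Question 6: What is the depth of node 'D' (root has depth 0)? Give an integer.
Answer: 3

Derivation:
Path from root to D: C -> G -> H -> D
Depth = number of edges = 3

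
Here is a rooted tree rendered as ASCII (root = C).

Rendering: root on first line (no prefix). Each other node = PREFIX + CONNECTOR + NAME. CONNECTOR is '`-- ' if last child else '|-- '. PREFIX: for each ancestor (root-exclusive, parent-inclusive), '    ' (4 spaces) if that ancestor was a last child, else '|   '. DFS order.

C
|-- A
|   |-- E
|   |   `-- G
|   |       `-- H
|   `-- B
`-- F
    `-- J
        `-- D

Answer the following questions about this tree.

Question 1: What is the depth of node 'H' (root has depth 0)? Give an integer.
Answer: 4

Derivation:
Path from root to H: C -> A -> E -> G -> H
Depth = number of edges = 4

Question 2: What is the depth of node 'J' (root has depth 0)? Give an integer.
Answer: 2

Derivation:
Path from root to J: C -> F -> J
Depth = number of edges = 2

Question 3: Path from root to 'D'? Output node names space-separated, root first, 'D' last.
Walk down from root: C -> F -> J -> D

Answer: C F J D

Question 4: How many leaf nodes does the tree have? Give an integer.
Leaves (nodes with no children): B, D, H

Answer: 3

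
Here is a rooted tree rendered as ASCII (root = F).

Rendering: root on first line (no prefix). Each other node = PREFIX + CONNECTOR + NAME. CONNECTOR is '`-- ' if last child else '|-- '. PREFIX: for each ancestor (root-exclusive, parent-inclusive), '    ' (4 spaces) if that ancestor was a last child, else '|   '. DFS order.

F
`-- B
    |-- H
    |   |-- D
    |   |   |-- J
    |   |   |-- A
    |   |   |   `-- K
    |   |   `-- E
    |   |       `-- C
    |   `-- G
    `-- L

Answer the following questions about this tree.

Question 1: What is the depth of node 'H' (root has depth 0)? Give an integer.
Answer: 2

Derivation:
Path from root to H: F -> B -> H
Depth = number of edges = 2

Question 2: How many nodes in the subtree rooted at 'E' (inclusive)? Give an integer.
Answer: 2

Derivation:
Subtree rooted at E contains: C, E
Count = 2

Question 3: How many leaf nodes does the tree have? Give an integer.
Answer: 5

Derivation:
Leaves (nodes with no children): C, G, J, K, L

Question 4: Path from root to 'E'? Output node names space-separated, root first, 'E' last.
Answer: F B H D E

Derivation:
Walk down from root: F -> B -> H -> D -> E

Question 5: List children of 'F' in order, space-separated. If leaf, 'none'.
Node F's children (from adjacency): B

Answer: B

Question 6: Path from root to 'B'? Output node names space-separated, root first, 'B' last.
Walk down from root: F -> B

Answer: F B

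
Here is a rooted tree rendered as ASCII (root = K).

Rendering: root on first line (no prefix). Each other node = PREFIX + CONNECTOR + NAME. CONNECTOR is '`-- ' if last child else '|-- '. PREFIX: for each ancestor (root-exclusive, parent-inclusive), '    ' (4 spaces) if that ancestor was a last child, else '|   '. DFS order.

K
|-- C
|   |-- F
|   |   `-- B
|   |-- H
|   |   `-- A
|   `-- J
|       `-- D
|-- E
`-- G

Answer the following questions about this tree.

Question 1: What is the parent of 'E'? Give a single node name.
Answer: K

Derivation:
Scan adjacency: E appears as child of K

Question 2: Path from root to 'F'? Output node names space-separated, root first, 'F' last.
Answer: K C F

Derivation:
Walk down from root: K -> C -> F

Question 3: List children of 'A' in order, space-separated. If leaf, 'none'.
Node A's children (from adjacency): (leaf)

Answer: none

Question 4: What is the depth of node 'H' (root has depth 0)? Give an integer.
Path from root to H: K -> C -> H
Depth = number of edges = 2

Answer: 2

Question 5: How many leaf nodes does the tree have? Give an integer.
Leaves (nodes with no children): A, B, D, E, G

Answer: 5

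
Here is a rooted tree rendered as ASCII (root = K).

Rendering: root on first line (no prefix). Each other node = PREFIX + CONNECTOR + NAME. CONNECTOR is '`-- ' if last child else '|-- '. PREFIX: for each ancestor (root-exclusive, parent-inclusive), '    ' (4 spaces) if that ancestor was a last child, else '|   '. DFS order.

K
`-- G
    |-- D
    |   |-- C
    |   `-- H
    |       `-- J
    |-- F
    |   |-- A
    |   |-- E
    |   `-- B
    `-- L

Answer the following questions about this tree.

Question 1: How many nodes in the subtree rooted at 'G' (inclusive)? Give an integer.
Answer: 10

Derivation:
Subtree rooted at G contains: A, B, C, D, E, F, G, H, J, L
Count = 10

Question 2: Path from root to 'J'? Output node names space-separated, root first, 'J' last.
Walk down from root: K -> G -> D -> H -> J

Answer: K G D H J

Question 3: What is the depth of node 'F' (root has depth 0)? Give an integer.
Answer: 2

Derivation:
Path from root to F: K -> G -> F
Depth = number of edges = 2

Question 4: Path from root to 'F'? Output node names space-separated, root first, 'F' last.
Answer: K G F

Derivation:
Walk down from root: K -> G -> F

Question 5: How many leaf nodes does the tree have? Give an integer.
Leaves (nodes with no children): A, B, C, E, J, L

Answer: 6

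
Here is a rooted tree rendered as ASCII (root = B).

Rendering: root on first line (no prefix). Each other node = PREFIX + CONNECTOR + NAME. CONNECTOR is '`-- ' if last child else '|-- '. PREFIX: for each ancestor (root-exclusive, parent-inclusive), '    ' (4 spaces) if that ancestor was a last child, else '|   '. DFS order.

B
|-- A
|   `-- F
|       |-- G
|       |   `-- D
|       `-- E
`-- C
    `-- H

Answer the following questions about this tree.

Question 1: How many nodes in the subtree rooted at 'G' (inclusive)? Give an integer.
Subtree rooted at G contains: D, G
Count = 2

Answer: 2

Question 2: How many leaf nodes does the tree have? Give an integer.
Answer: 3

Derivation:
Leaves (nodes with no children): D, E, H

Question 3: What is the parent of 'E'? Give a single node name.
Scan adjacency: E appears as child of F

Answer: F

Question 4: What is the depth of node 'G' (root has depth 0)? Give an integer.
Answer: 3

Derivation:
Path from root to G: B -> A -> F -> G
Depth = number of edges = 3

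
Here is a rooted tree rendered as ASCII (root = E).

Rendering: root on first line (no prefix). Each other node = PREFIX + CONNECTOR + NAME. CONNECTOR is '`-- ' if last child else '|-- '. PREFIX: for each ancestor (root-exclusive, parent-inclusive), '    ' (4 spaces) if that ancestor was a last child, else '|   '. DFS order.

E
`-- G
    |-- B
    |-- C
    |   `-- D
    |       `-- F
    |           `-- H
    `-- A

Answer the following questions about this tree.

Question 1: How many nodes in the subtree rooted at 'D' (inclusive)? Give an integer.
Subtree rooted at D contains: D, F, H
Count = 3

Answer: 3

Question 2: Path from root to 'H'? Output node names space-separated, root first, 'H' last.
Answer: E G C D F H

Derivation:
Walk down from root: E -> G -> C -> D -> F -> H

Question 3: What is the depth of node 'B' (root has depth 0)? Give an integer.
Path from root to B: E -> G -> B
Depth = number of edges = 2

Answer: 2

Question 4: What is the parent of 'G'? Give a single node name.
Answer: E

Derivation:
Scan adjacency: G appears as child of E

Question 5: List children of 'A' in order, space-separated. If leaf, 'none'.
Node A's children (from adjacency): (leaf)

Answer: none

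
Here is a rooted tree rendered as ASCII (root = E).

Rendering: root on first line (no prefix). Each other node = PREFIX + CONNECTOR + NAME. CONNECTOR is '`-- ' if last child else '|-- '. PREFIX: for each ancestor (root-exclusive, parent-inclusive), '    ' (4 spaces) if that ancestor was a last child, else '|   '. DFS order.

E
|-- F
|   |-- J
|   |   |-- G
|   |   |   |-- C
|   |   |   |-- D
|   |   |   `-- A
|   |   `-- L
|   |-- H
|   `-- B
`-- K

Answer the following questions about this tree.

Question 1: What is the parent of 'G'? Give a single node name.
Answer: J

Derivation:
Scan adjacency: G appears as child of J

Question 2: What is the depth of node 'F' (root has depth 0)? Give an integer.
Path from root to F: E -> F
Depth = number of edges = 1

Answer: 1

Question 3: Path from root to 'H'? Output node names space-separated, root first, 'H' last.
Answer: E F H

Derivation:
Walk down from root: E -> F -> H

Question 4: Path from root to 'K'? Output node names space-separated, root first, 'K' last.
Answer: E K

Derivation:
Walk down from root: E -> K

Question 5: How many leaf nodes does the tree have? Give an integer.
Answer: 7

Derivation:
Leaves (nodes with no children): A, B, C, D, H, K, L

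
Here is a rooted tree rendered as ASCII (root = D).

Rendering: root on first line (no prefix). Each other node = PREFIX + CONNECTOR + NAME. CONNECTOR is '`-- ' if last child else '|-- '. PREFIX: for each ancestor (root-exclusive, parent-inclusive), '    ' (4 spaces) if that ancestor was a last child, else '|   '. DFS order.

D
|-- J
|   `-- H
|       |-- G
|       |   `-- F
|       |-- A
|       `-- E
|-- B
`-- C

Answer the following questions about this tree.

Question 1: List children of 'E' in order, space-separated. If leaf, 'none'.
Answer: none

Derivation:
Node E's children (from adjacency): (leaf)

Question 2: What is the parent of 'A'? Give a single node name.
Answer: H

Derivation:
Scan adjacency: A appears as child of H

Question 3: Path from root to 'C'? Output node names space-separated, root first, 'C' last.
Answer: D C

Derivation:
Walk down from root: D -> C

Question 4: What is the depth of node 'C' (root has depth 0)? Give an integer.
Answer: 1

Derivation:
Path from root to C: D -> C
Depth = number of edges = 1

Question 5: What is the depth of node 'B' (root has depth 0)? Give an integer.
Answer: 1

Derivation:
Path from root to B: D -> B
Depth = number of edges = 1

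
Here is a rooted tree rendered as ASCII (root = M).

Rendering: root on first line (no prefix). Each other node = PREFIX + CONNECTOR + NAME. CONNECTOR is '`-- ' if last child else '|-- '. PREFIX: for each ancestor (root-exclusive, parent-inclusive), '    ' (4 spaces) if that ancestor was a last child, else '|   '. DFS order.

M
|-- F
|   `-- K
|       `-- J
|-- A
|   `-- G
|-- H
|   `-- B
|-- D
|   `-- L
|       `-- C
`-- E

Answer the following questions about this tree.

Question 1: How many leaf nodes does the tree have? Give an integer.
Leaves (nodes with no children): B, C, E, G, J

Answer: 5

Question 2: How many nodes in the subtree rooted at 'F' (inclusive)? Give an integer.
Subtree rooted at F contains: F, J, K
Count = 3

Answer: 3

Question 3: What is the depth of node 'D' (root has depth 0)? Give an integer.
Answer: 1

Derivation:
Path from root to D: M -> D
Depth = number of edges = 1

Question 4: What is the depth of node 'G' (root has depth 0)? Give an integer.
Answer: 2

Derivation:
Path from root to G: M -> A -> G
Depth = number of edges = 2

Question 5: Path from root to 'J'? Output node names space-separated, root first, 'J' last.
Walk down from root: M -> F -> K -> J

Answer: M F K J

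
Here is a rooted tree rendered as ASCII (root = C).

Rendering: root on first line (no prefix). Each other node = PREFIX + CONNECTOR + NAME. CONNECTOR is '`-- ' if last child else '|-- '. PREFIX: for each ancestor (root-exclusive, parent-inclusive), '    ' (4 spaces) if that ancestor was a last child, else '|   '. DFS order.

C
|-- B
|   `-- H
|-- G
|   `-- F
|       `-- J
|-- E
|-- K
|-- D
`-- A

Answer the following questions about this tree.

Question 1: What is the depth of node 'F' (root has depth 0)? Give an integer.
Answer: 2

Derivation:
Path from root to F: C -> G -> F
Depth = number of edges = 2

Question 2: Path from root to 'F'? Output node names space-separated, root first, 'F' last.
Answer: C G F

Derivation:
Walk down from root: C -> G -> F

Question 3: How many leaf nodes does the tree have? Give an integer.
Answer: 6

Derivation:
Leaves (nodes with no children): A, D, E, H, J, K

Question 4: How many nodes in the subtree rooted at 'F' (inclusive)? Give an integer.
Subtree rooted at F contains: F, J
Count = 2

Answer: 2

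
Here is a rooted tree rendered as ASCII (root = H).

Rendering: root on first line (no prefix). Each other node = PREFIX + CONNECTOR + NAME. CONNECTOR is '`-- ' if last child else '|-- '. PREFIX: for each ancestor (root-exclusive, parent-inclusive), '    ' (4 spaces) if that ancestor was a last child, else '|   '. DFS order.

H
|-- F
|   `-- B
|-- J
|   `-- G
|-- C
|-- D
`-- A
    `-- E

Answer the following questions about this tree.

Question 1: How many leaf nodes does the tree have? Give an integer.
Leaves (nodes with no children): B, C, D, E, G

Answer: 5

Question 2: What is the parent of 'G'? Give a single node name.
Answer: J

Derivation:
Scan adjacency: G appears as child of J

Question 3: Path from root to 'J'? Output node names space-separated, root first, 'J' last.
Answer: H J

Derivation:
Walk down from root: H -> J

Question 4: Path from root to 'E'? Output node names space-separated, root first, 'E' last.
Answer: H A E

Derivation:
Walk down from root: H -> A -> E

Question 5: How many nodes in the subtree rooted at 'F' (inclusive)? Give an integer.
Answer: 2

Derivation:
Subtree rooted at F contains: B, F
Count = 2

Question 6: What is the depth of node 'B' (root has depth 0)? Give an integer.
Path from root to B: H -> F -> B
Depth = number of edges = 2

Answer: 2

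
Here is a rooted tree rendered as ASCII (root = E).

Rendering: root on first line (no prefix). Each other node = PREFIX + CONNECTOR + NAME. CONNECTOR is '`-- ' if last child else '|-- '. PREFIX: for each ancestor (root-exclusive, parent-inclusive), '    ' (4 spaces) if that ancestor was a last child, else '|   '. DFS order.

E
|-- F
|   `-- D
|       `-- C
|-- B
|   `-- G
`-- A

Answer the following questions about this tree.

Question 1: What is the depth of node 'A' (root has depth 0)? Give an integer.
Answer: 1

Derivation:
Path from root to A: E -> A
Depth = number of edges = 1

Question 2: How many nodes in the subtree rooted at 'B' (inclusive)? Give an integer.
Answer: 2

Derivation:
Subtree rooted at B contains: B, G
Count = 2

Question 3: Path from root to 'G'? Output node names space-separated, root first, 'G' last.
Walk down from root: E -> B -> G

Answer: E B G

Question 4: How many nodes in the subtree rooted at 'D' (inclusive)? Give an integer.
Answer: 2

Derivation:
Subtree rooted at D contains: C, D
Count = 2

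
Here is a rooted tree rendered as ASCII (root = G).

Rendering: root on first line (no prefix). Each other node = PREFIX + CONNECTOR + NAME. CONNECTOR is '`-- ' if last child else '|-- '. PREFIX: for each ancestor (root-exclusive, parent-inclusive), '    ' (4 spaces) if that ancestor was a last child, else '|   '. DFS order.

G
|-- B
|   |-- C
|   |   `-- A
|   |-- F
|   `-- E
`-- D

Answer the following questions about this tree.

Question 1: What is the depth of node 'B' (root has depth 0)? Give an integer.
Answer: 1

Derivation:
Path from root to B: G -> B
Depth = number of edges = 1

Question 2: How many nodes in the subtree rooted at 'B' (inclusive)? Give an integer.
Answer: 5

Derivation:
Subtree rooted at B contains: A, B, C, E, F
Count = 5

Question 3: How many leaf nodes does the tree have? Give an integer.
Leaves (nodes with no children): A, D, E, F

Answer: 4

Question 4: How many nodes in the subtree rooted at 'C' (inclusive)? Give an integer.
Subtree rooted at C contains: A, C
Count = 2

Answer: 2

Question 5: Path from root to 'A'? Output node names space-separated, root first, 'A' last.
Walk down from root: G -> B -> C -> A

Answer: G B C A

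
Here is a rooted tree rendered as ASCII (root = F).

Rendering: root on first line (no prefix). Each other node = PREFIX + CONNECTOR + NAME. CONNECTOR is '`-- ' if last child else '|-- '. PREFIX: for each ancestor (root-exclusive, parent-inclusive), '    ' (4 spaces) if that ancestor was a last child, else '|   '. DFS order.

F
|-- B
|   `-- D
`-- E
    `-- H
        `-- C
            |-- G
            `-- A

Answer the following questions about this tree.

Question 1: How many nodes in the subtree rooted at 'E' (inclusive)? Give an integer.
Subtree rooted at E contains: A, C, E, G, H
Count = 5

Answer: 5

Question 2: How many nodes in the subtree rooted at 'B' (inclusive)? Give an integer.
Answer: 2

Derivation:
Subtree rooted at B contains: B, D
Count = 2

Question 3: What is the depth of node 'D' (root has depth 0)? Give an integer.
Answer: 2

Derivation:
Path from root to D: F -> B -> D
Depth = number of edges = 2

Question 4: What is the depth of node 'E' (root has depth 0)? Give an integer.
Answer: 1

Derivation:
Path from root to E: F -> E
Depth = number of edges = 1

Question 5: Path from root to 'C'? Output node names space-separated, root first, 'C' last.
Walk down from root: F -> E -> H -> C

Answer: F E H C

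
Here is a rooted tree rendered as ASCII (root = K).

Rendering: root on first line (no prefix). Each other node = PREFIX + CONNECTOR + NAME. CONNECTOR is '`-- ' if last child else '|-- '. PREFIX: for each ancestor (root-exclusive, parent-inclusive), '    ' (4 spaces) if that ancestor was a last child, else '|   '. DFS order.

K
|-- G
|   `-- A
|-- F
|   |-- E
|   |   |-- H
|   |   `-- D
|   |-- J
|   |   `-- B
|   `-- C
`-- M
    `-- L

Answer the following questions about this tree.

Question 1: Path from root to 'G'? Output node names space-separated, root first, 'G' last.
Walk down from root: K -> G

Answer: K G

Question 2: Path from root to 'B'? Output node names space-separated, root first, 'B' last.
Walk down from root: K -> F -> J -> B

Answer: K F J B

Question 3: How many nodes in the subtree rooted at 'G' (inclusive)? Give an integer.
Subtree rooted at G contains: A, G
Count = 2

Answer: 2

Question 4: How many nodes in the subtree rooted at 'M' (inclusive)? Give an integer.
Answer: 2

Derivation:
Subtree rooted at M contains: L, M
Count = 2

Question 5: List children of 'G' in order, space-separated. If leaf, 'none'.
Node G's children (from adjacency): A

Answer: A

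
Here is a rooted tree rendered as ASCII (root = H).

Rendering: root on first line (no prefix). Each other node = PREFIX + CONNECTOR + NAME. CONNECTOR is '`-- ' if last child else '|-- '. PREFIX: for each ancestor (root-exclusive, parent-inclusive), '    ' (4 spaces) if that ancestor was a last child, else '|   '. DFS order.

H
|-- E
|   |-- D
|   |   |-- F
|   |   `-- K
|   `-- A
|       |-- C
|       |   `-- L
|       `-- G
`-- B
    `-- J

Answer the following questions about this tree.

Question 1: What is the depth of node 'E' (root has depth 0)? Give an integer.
Path from root to E: H -> E
Depth = number of edges = 1

Answer: 1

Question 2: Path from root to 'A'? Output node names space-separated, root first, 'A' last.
Answer: H E A

Derivation:
Walk down from root: H -> E -> A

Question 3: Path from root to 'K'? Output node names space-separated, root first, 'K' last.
Answer: H E D K

Derivation:
Walk down from root: H -> E -> D -> K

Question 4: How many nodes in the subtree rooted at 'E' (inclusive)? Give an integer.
Subtree rooted at E contains: A, C, D, E, F, G, K, L
Count = 8

Answer: 8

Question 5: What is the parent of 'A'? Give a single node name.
Scan adjacency: A appears as child of E

Answer: E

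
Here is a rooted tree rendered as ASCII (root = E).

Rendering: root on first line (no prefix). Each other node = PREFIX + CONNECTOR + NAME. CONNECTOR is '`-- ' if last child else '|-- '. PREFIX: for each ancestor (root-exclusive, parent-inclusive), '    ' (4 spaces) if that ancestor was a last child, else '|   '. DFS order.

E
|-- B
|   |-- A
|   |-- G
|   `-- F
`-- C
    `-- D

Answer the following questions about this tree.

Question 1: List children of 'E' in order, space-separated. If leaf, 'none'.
Answer: B C

Derivation:
Node E's children (from adjacency): B, C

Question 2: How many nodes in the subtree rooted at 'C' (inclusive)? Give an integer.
Subtree rooted at C contains: C, D
Count = 2

Answer: 2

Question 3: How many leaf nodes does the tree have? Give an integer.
Leaves (nodes with no children): A, D, F, G

Answer: 4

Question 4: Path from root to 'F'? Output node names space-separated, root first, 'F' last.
Walk down from root: E -> B -> F

Answer: E B F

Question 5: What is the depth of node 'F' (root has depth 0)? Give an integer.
Answer: 2

Derivation:
Path from root to F: E -> B -> F
Depth = number of edges = 2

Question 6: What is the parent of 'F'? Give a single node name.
Answer: B

Derivation:
Scan adjacency: F appears as child of B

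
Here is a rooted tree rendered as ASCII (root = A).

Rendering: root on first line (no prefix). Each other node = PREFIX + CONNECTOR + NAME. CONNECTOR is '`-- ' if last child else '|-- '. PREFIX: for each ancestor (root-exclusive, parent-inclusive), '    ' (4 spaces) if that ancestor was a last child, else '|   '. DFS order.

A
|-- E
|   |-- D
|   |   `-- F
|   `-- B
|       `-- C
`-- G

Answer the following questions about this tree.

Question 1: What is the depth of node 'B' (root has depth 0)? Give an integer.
Path from root to B: A -> E -> B
Depth = number of edges = 2

Answer: 2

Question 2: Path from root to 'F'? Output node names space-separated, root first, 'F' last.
Walk down from root: A -> E -> D -> F

Answer: A E D F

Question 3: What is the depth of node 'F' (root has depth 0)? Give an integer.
Path from root to F: A -> E -> D -> F
Depth = number of edges = 3

Answer: 3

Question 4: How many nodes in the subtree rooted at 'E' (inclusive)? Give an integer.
Answer: 5

Derivation:
Subtree rooted at E contains: B, C, D, E, F
Count = 5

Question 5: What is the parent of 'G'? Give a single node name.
Answer: A

Derivation:
Scan adjacency: G appears as child of A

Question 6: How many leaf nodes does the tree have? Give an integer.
Answer: 3

Derivation:
Leaves (nodes with no children): C, F, G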